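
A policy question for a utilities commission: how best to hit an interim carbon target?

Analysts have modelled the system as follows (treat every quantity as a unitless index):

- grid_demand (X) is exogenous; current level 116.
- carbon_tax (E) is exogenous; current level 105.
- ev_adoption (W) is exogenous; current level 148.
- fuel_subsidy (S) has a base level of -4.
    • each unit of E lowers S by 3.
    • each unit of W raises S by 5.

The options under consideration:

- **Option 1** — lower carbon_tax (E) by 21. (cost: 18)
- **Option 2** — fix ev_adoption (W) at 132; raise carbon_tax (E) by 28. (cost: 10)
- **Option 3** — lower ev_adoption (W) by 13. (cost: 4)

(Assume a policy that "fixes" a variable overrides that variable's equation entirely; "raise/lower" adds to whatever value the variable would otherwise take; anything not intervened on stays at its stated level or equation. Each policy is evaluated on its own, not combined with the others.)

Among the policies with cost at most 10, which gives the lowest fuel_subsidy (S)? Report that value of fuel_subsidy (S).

Option 2 (W := 132, E + 28):
  E = 105 + 28 = 133
  W = 132
  S = -4 − 3·133 + 5·132 = 257
Option 3 (W − 13):
  E = 105
  W = 148 − 13 = 135
  S = -4 − 3·105 + 5·135 = 356
Comparing — Option 2: S=257, Option 3: S=356. Lowest is 257 (Option 2).

257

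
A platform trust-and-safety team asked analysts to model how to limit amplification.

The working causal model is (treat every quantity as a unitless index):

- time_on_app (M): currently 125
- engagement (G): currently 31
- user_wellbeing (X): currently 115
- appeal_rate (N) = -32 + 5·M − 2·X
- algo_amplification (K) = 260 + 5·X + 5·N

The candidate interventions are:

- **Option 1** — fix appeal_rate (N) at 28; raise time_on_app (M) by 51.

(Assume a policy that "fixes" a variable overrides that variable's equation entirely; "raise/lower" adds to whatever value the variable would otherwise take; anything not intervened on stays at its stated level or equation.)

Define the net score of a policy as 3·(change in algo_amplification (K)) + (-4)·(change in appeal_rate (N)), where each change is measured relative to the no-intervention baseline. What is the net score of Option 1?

Baseline:
  M = 125
  X = 115
  N = -32 + 5·125 − 2·115 = 363
  K = 260 + 5·115 + 5·363 = 2650
Option 1 (N := 28, M + 51):
  M = 125 + 51 = 176
  X = 115
  N = 28
  K = 260 + 5·115 + 5·28 = 975
ΔK = 975 − 2650 = -1675; ΔN = 28 − 363 = -335
Score = 3·(-1675) + (-4)·(-335) = -3685

-3685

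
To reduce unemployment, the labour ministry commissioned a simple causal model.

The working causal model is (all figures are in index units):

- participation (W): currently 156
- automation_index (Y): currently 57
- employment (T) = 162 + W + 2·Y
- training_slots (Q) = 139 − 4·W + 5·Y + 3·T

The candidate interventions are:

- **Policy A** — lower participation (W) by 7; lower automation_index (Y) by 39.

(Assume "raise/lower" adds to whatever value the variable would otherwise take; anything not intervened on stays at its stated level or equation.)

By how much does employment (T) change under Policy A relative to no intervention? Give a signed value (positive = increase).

Baseline:
  W = 156
  Y = 57
  T = 162 + 156 + 2·57 = 432
Policy A (W − 7, Y − 39):
  W = 156 − 7 = 149
  Y = 57 − 39 = 18
  T = 162 + 149 + 2·18 = 347
Change in T: 347 − 432 = -85

-85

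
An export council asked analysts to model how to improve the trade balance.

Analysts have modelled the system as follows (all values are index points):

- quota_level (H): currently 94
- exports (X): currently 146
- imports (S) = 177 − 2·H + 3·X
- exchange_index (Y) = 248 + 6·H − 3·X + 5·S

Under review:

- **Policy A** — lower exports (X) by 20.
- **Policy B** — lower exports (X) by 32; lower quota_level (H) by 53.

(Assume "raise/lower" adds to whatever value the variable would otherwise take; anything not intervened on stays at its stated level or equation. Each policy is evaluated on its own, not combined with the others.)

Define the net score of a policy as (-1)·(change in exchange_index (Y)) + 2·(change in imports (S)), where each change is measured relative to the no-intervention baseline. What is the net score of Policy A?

120

Baseline:
  H = 94
  X = 146
  S = 177 − 2·94 + 3·146 = 427
  Y = 248 + 6·94 − 3·146 + 5·427 = 2509
Policy A (X − 20):
  H = 94
  X = 146 − 20 = 126
  S = 177 − 2·94 + 3·126 = 367
  Y = 248 + 6·94 − 3·126 + 5·367 = 2269
ΔY = 2269 − 2509 = -240; ΔS = 367 − 427 = -60
Score = (-1)·(-240) + 2·(-60) = 120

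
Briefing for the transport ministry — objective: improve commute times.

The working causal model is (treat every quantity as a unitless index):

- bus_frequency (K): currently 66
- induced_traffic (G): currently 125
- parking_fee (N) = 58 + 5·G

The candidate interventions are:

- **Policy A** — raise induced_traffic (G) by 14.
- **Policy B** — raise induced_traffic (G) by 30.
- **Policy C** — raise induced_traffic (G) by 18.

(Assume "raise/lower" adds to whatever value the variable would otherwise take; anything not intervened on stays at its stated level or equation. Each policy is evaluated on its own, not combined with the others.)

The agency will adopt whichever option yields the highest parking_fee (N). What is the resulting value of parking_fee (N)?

833

Policy A (G + 14):
  G = 125 + 14 = 139
  N = 58 + 5·139 = 753
Policy B (G + 30):
  G = 125 + 30 = 155
  N = 58 + 5·155 = 833
Policy C (G + 18):
  G = 125 + 18 = 143
  N = 58 + 5·143 = 773
Comparing — Policy A: N=753, Policy B: N=833, Policy C: N=773. Highest is 833 (Policy B).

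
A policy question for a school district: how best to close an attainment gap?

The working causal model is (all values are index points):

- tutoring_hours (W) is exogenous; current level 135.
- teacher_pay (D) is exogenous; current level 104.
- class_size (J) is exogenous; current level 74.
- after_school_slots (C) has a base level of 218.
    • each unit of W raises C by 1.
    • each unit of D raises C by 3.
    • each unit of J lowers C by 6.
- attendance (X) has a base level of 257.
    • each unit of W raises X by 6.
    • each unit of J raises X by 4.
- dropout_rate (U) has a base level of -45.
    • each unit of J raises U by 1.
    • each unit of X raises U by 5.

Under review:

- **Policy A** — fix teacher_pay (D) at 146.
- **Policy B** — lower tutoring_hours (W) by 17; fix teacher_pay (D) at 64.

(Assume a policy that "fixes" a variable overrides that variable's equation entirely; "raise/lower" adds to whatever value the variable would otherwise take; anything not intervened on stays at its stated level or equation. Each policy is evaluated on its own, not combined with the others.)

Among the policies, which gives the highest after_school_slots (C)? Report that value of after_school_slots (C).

Policy A (D := 146):
  W = 135
  D = 146
  J = 74
  C = 218 + 135 + 3·146 − 6·74 = 347
Policy B (W − 17, D := 64):
  W = 135 − 17 = 118
  D = 64
  J = 74
  C = 218 + 118 + 3·64 − 6·74 = 84
Comparing — Policy A: C=347, Policy B: C=84. Highest is 347 (Policy A).

347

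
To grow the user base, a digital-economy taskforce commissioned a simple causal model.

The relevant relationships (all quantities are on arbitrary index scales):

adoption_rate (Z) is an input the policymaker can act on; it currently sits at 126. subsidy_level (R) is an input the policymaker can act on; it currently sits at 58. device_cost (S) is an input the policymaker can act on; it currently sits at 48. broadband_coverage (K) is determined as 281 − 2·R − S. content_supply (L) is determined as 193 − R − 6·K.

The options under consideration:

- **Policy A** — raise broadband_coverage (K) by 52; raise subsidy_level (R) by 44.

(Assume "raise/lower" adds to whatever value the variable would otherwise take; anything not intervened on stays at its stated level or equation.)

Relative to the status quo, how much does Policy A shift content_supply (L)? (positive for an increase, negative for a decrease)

Baseline:
  R = 58
  S = 48
  K = 281 − 2·58 − 48 = 117
  L = 193 − 58 − 6·117 = -567
Policy A (K + 52, R + 44):
  R = 58 + 44 = 102
  S = 48
  K = 281 − 2·102 − 48 (+52 from intervention) = 81
  L = 193 − 102 − 6·81 = -395
Change in L: -395 − (-567) = 172

172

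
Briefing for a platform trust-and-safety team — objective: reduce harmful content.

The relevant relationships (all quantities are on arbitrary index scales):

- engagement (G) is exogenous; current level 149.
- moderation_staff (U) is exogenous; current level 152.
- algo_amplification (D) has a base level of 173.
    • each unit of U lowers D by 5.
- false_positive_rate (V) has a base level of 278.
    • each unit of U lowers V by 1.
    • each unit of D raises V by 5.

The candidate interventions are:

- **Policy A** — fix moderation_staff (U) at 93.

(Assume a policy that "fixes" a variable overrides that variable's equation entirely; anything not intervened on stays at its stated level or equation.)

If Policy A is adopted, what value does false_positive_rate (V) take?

Policy A (U := 93):
  U = 93
  D = 173 − 5·93 = -292
  V = 278 − 93 + 5·(-292) = -1275

-1275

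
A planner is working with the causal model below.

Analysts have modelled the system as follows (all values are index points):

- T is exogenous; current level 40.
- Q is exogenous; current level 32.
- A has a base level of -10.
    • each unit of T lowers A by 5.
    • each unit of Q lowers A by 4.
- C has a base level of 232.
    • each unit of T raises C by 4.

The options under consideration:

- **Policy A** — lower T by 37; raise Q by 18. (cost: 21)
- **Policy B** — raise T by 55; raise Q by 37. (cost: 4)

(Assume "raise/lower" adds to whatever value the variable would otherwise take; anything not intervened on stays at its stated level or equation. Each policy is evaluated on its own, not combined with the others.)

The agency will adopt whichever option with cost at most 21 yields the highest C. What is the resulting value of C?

612

Policy A (T − 37, Q + 18):
  T = 40 − 37 = 3
  C = 232 + 4·3 = 244
Policy B (T + 55, Q + 37):
  T = 40 + 55 = 95
  C = 232 + 4·95 = 612
Comparing — Policy A: C=244, Policy B: C=612. Highest is 612 (Policy B).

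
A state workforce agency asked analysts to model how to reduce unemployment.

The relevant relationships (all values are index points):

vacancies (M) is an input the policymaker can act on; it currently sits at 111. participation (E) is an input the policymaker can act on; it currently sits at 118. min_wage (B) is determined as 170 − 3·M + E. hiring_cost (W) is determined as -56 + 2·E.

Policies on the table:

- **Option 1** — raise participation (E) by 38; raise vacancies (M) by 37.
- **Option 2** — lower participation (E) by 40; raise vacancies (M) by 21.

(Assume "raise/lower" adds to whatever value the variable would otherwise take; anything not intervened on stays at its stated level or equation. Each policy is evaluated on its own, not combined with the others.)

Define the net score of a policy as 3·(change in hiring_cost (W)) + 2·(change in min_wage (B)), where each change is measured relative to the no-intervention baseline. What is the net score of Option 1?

82

Baseline:
  M = 111
  E = 118
  B = 170 − 3·111 + 118 = -45
  W = -56 + 2·118 = 180
Option 1 (E + 38, M + 37):
  M = 111 + 37 = 148
  E = 118 + 38 = 156
  B = 170 − 3·148 + 156 = -118
  W = -56 + 2·156 = 256
ΔW = 256 − 180 = 76; ΔB = -118 − (-45) = -73
Score = 3·76 + 2·(-73) = 82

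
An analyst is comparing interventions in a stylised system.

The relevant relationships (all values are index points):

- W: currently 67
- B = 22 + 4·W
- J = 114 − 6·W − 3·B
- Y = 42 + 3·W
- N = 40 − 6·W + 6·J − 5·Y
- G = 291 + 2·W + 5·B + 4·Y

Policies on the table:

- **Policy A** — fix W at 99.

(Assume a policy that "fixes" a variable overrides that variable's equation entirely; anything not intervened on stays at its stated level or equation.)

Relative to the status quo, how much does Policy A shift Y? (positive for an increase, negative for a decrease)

96

Baseline:
  W = 67
  Y = 42 + 3·67 = 243
Policy A (W := 99):
  W = 99
  Y = 42 + 3·99 = 339
Change in Y: 339 − 243 = 96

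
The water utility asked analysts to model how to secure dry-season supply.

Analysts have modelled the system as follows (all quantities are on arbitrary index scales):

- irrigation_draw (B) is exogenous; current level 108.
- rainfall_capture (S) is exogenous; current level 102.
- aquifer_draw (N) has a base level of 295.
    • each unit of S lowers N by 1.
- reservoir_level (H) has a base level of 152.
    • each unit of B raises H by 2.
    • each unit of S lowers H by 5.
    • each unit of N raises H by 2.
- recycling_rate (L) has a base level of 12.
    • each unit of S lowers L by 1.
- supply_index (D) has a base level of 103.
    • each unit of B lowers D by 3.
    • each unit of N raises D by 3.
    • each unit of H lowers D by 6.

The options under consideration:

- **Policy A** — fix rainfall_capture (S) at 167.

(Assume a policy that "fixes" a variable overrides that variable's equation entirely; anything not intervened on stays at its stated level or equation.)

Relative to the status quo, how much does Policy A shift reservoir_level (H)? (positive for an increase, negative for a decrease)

-455

Baseline:
  B = 108
  S = 102
  N = 295 − 102 = 193
  H = 152 + 2·108 − 5·102 + 2·193 = 244
Policy A (S := 167):
  B = 108
  S = 167
  N = 295 − 167 = 128
  H = 152 + 2·108 − 5·167 + 2·128 = -211
Change in H: -211 − 244 = -455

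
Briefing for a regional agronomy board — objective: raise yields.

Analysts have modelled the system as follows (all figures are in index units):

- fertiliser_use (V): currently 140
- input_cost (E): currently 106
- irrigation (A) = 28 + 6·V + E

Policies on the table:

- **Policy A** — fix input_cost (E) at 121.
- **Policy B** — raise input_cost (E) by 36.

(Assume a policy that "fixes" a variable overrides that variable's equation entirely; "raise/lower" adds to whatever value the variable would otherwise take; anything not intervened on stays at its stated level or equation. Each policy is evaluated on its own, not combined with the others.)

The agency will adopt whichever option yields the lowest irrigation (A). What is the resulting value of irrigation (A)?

Policy A (E := 121):
  V = 140
  E = 121
  A = 28 + 6·140 + 121 = 989
Policy B (E + 36):
  V = 140
  E = 106 + 36 = 142
  A = 28 + 6·140 + 142 = 1010
Comparing — Policy A: A=989, Policy B: A=1010. Lowest is 989 (Policy A).

989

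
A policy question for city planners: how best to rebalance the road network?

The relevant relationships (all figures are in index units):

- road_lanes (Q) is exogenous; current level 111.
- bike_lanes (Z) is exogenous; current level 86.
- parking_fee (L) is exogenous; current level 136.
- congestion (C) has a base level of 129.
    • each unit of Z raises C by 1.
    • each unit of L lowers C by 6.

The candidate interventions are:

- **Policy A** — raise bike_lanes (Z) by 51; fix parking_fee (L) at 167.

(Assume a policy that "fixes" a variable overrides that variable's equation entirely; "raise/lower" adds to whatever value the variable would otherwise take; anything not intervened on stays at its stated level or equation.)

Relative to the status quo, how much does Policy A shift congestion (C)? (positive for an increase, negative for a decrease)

-135

Baseline:
  Z = 86
  L = 136
  C = 129 + 86 − 6·136 = -601
Policy A (Z + 51, L := 167):
  Z = 86 + 51 = 137
  L = 167
  C = 129 + 137 − 6·167 = -736
Change in C: -736 − (-601) = -135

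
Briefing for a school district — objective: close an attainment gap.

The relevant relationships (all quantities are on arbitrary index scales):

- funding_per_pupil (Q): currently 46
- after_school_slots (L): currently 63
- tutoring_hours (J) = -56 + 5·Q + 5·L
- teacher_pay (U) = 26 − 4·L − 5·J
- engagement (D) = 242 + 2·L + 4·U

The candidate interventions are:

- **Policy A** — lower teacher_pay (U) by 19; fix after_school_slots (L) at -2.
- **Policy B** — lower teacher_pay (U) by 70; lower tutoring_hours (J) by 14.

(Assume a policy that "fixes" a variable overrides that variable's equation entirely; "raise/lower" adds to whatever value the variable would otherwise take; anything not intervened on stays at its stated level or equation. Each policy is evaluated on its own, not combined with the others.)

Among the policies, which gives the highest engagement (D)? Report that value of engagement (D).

Policy A (U − 19, L := -2):
  Q = 46
  L = -2
  J = -56 + 5·46 + 5·(-2) = 164
  U = 26 − 4·(-2) − 5·164 (−19 from intervention) = -805
  D = 242 + 2·(-2) + 4·(-805) = -2982
Policy B (U − 70, J − 14):
  Q = 46
  L = 63
  J = -56 + 5·46 + 5·63 (−14 from intervention) = 475
  U = 26 − 4·63 − 5·475 (−70 from intervention) = -2671
  D = 242 + 2·63 + 4·(-2671) = -10316
Comparing — Policy A: D=-2982, Policy B: D=-10316. Highest is -2982 (Policy A).

-2982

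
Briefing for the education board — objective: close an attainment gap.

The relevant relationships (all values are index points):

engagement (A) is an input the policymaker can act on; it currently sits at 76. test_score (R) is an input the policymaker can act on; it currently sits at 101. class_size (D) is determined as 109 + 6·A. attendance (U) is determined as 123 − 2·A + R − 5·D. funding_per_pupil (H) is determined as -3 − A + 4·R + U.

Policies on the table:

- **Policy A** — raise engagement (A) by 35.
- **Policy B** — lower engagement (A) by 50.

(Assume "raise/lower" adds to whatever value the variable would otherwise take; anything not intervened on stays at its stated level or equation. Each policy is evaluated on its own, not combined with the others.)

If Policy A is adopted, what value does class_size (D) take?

Policy A (A + 35):
  A = 76 + 35 = 111
  D = 109 + 6·111 = 775

775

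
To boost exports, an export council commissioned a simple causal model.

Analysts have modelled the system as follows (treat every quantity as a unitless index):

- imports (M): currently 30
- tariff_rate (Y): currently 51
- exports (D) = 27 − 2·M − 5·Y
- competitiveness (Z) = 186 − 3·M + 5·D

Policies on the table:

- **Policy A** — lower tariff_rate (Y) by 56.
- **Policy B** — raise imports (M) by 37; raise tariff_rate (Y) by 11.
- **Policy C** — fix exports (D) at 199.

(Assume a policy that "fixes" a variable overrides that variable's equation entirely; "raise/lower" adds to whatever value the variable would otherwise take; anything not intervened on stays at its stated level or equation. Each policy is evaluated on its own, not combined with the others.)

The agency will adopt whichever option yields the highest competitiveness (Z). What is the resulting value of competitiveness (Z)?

1091

Policy A (Y − 56):
  M = 30
  Y = 51 − 56 = -5
  D = 27 − 2·30 − 5·(-5) = -8
  Z = 186 − 3·30 + 5·(-8) = 56
Policy B (M + 37, Y + 11):
  M = 30 + 37 = 67
  Y = 51 + 11 = 62
  D = 27 − 2·67 − 5·62 = -417
  Z = 186 − 3·67 + 5·(-417) = -2100
Policy C (D := 199):
  M = 30
  Y = 51
  D = 199
  Z = 186 − 3·30 + 5·199 = 1091
Comparing — Policy A: Z=56, Policy B: Z=-2100, Policy C: Z=1091. Highest is 1091 (Policy C).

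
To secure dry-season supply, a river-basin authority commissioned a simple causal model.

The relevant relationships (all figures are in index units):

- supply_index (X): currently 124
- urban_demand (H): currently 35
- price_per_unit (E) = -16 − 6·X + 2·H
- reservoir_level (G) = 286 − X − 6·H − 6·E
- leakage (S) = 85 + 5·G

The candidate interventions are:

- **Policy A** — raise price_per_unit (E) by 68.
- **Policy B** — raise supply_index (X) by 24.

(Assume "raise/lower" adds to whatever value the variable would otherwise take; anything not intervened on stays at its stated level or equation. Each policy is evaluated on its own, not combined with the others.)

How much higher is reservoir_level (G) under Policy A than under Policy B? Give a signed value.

-1248

Policy A (E + 68):
  X = 124
  H = 35
  E = -16 − 6·124 + 2·35 (+68 from intervention) = -622
  G = 286 − 124 − 6·35 − 6·(-622) = 3684
Policy B (X + 24):
  X = 124 + 24 = 148
  H = 35
  E = -16 − 6·148 + 2·35 = -834
  G = 286 − 148 − 6·35 − 6·(-834) = 4932
G: 3684 − 4932 = -1248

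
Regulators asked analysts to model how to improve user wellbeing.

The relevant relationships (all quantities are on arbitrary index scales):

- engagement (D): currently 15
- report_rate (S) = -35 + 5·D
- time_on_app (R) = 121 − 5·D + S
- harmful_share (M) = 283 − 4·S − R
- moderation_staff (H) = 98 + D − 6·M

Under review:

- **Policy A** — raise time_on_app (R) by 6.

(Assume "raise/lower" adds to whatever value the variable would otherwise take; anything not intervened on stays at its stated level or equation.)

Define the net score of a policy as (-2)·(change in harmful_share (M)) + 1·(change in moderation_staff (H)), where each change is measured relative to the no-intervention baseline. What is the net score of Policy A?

48

Baseline:
  D = 15
  S = -35 + 5·15 = 40
  R = 121 − 5·15 + 40 = 86
  M = 283 − 4·40 − 86 = 37
  H = 98 + 15 − 6·37 = -109
Policy A (R + 6):
  D = 15
  S = -35 + 5·15 = 40
  R = 121 − 5·15 + 40 (+6 from intervention) = 92
  M = 283 − 4·40 − 92 = 31
  H = 98 + 15 − 6·31 = -73
ΔM = 31 − 37 = -6; ΔH = -73 − (-109) = 36
Score = (-2)·(-6) + 1·36 = 48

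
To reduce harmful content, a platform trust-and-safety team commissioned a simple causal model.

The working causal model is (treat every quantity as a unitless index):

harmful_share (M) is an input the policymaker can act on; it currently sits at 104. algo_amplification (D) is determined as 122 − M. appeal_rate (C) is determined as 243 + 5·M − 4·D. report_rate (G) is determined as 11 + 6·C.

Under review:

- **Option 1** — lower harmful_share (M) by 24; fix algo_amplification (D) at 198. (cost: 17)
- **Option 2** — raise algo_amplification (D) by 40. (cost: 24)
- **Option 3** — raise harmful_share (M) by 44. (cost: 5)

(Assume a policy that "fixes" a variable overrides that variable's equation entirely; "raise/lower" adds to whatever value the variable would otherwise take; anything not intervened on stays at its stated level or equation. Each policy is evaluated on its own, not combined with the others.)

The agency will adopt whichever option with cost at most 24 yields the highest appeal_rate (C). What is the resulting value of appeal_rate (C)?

Option 1 (M − 24, D := 198):
  M = 104 − 24 = 80
  D = 198
  C = 243 + 5·80 − 4·198 = -149
Option 2 (D + 40):
  M = 104
  D = 122 − 104 (+40 from intervention) = 58
  C = 243 + 5·104 − 4·58 = 531
Option 3 (M + 44):
  M = 104 + 44 = 148
  D = 122 − 148 = -26
  C = 243 + 5·148 − 4·(-26) = 1087
Comparing — Option 1: C=-149, Option 2: C=531, Option 3: C=1087. Highest is 1087 (Option 3).

1087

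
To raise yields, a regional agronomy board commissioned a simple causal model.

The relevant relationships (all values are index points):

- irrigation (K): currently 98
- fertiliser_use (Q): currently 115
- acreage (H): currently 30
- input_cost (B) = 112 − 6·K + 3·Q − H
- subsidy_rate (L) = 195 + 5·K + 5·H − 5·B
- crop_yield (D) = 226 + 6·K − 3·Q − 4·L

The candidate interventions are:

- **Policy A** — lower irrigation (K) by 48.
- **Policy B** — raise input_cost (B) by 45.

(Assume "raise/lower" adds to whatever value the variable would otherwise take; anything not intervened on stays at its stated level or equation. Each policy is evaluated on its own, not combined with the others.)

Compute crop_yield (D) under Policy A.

Policy A (K − 48):
  K = 98 − 48 = 50
  Q = 115
  H = 30
  B = 112 − 6·50 + 3·115 − 30 = 127
  L = 195 + 5·50 + 5·30 − 5·127 = -40
  D = 226 + 6·50 − 3·115 − 4·(-40) = 341

341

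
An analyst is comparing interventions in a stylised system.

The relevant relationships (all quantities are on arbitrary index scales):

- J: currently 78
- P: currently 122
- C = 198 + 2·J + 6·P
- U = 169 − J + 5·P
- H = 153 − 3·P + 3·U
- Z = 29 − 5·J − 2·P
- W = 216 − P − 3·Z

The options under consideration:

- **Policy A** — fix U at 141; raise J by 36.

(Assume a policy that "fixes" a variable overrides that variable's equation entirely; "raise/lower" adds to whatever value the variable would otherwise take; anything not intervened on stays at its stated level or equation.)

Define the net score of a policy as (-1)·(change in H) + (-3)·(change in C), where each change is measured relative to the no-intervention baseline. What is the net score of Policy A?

Baseline:
  J = 78
  P = 122
  C = 198 + 2·78 + 6·122 = 1086
  U = 169 − 78 + 5·122 = 701
  H = 153 − 3·122 + 3·701 = 1890
Policy A (U := 141, J + 36):
  J = 78 + 36 = 114
  P = 122
  C = 198 + 2·114 + 6·122 = 1158
  U = 141
  H = 153 − 3·122 + 3·141 = 210
ΔH = 210 − 1890 = -1680; ΔC = 1158 − 1086 = 72
Score = (-1)·(-1680) + (-3)·72 = 1464

1464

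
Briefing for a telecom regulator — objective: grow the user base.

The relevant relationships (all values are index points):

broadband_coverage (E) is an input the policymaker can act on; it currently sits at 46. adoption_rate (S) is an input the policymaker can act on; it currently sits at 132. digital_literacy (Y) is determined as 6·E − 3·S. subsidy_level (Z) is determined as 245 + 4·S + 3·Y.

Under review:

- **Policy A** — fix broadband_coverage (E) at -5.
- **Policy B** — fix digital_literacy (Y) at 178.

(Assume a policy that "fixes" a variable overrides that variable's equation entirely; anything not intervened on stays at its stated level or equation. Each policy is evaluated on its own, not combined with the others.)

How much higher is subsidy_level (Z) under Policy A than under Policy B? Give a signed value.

Policy A (E := -5):
  E = -5
  S = 132
  Y = 0 + 6·(-5) − 3·132 = -426
  Z = 245 + 4·132 + 3·(-426) = -505
Policy B (Y := 178):
  E = 46
  S = 132
  Y = 178
  Z = 245 + 4·132 + 3·178 = 1307
Z: -505 − 1307 = -1812

-1812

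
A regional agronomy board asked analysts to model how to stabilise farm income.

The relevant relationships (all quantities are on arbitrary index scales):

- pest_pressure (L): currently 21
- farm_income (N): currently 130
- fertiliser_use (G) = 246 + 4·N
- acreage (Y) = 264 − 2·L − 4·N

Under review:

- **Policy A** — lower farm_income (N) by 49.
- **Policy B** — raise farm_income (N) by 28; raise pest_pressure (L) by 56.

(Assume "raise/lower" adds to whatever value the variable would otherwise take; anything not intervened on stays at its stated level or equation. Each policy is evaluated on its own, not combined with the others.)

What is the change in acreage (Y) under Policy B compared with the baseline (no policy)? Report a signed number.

Baseline:
  L = 21
  N = 130
  Y = 264 − 2·21 − 4·130 = -298
Policy B (N + 28, L + 56):
  L = 21 + 56 = 77
  N = 130 + 28 = 158
  Y = 264 − 2·77 − 4·158 = -522
Change in Y: -522 − (-298) = -224

-224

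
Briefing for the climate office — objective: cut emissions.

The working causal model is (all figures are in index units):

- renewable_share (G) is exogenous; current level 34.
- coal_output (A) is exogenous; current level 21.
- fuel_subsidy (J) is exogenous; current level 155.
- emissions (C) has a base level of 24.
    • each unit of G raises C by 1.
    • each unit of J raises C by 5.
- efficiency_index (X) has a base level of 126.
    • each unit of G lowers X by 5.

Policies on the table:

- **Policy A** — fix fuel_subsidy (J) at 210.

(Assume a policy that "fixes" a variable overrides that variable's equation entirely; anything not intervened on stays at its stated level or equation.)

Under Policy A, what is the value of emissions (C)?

Policy A (J := 210):
  G = 34
  J = 210
  C = 24 + 34 + 5·210 = 1108

1108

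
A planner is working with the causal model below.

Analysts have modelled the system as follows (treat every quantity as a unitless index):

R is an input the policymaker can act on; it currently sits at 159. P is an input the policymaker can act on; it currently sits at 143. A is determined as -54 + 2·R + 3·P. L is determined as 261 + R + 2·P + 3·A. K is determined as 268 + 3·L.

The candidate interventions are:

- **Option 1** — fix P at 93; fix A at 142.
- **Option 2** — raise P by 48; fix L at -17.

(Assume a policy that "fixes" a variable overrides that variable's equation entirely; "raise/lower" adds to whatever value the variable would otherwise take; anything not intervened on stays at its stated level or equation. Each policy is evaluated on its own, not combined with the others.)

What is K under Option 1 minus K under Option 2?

3147

Option 1 (P := 93, A := 142):
  R = 159
  P = 93
  A = 142
  L = 261 + 159 + 2·93 + 3·142 = 1032
  K = 268 + 3·1032 = 3364
Option 2 (P + 48, L := -17):
  R = 159
  P = 143 + 48 = 191
  A = -54 + 2·159 + 3·191 = 837
  L = -17
  K = 268 + 3·(-17) = 217
K: 3364 − 217 = 3147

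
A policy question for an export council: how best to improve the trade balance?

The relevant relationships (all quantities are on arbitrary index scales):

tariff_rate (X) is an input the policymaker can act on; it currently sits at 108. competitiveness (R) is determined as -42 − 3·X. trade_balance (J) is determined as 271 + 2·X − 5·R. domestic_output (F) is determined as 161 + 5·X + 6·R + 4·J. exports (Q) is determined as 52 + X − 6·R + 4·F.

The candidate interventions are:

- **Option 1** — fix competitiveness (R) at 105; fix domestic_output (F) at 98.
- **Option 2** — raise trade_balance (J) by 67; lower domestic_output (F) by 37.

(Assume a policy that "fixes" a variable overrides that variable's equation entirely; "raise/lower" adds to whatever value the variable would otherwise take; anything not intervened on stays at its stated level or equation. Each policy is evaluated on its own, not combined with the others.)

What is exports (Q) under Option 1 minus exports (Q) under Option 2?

Option 1 (R := 105, F := 98):
  X = 108
  R = 105
  J = 271 + 2·108 − 5·105 = -38
  F = 98
  Q = 52 + 108 − 6·105 + 4·98 = -78
Option 2 (J + 67, F − 37):
  X = 108
  R = -42 − 3·108 = -366
  J = 271 + 2·108 − 5·(-366) (+67 from intervention) = 2384
  F = 161 + 5·108 + 6·(-366) + 4·2384 (−37 from intervention) = 8004
  Q = 52 + 108 − 6·(-366) + 4·8004 = 34372
Q: -78 − 34372 = -34450

-34450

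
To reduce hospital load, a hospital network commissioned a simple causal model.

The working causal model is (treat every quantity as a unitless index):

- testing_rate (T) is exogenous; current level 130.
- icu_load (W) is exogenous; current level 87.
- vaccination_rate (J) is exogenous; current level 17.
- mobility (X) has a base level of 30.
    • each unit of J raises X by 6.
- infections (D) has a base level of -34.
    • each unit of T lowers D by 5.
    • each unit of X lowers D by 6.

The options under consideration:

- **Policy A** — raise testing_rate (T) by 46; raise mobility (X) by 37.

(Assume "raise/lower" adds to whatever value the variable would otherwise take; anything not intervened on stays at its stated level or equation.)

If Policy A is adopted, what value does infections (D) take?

-1928

Policy A (T + 46, X + 37):
  T = 130 + 46 = 176
  J = 17
  X = 30 + 6·17 (+37 from intervention) = 169
  D = -34 − 5·176 − 6·169 = -1928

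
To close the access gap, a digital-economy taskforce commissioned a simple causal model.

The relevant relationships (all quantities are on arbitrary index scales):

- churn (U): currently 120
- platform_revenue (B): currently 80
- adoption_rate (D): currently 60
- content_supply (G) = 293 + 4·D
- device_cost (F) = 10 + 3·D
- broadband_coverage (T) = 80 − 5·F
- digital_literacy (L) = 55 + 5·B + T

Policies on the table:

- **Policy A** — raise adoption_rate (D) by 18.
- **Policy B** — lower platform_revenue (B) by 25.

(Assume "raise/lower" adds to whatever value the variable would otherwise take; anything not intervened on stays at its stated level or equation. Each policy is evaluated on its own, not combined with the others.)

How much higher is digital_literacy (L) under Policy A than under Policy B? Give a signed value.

-145

Policy A (D + 18):
  B = 80
  D = 60 + 18 = 78
  F = 10 + 3·78 = 244
  T = 80 − 5·244 = -1140
  L = 55 + 5·80 + (-1140) = -685
Policy B (B − 25):
  B = 80 − 25 = 55
  D = 60
  F = 10 + 3·60 = 190
  T = 80 − 5·190 = -870
  L = 55 + 5·55 + (-870) = -540
L: -685 − (-540) = -145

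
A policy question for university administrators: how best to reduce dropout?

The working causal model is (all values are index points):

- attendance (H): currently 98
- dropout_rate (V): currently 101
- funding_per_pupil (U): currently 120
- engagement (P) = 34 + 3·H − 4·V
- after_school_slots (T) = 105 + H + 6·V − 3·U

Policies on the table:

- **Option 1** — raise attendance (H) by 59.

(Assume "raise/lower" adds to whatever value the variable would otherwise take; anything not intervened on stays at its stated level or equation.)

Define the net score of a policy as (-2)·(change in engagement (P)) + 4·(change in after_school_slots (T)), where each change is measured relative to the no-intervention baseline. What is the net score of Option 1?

Baseline:
  H = 98
  V = 101
  U = 120
  P = 34 + 3·98 − 4·101 = -76
  T = 105 + 98 + 6·101 − 3·120 = 449
Option 1 (H + 59):
  H = 98 + 59 = 157
  V = 101
  U = 120
  P = 34 + 3·157 − 4·101 = 101
  T = 105 + 157 + 6·101 − 3·120 = 508
ΔP = 101 − (-76) = 177; ΔT = 508 − 449 = 59
Score = (-2)·177 + 4·59 = -118

-118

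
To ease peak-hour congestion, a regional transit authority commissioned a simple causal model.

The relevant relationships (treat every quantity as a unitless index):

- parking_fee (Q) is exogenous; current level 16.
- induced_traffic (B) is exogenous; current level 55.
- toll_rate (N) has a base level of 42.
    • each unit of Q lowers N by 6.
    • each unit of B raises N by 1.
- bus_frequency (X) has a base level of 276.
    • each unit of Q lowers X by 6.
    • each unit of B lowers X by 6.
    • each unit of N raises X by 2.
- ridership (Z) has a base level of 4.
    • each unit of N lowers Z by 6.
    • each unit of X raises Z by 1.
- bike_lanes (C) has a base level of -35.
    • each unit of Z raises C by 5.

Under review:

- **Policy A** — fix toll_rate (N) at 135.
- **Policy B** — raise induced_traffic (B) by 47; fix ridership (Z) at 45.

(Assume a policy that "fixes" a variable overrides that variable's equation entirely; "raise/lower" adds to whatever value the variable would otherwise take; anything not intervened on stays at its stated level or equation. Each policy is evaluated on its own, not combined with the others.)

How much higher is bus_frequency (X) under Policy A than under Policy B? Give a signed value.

Policy A (N := 135):
  Q = 16
  B = 55
  N = 135
  X = 276 − 6·16 − 6·55 + 2·135 = 120
Policy B (B + 47, Z := 45):
  Q = 16
  B = 55 + 47 = 102
  N = 42 − 6·16 + 102 = 48
  X = 276 − 6·16 − 6·102 + 2·48 = -336
X: 120 − (-336) = 456

456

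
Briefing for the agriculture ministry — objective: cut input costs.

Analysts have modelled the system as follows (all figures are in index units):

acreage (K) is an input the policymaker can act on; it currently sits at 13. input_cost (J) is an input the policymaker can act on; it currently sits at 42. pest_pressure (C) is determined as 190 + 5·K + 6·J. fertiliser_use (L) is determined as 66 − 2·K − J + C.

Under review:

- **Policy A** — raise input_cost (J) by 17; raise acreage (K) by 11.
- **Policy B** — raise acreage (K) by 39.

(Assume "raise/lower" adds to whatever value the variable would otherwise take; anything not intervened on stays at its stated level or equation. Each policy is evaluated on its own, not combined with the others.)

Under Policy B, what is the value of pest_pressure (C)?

702

Policy B (K + 39):
  K = 13 + 39 = 52
  J = 42
  C = 190 + 5·52 + 6·42 = 702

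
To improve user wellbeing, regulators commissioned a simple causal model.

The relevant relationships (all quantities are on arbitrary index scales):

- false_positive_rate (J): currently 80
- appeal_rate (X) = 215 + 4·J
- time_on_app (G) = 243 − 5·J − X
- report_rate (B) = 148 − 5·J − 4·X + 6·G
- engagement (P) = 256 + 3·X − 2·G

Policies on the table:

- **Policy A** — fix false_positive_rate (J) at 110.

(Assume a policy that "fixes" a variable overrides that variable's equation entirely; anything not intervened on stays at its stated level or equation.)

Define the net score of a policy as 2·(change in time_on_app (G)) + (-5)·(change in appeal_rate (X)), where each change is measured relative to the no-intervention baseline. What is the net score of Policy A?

-1140

Baseline:
  J = 80
  X = 215 + 4·80 = 535
  G = 243 − 5·80 − 535 = -692
Policy A (J := 110):
  J = 110
  X = 215 + 4·110 = 655
  G = 243 − 5·110 − 655 = -962
ΔG = -962 − (-692) = -270; ΔX = 655 − 535 = 120
Score = 2·(-270) + (-5)·120 = -1140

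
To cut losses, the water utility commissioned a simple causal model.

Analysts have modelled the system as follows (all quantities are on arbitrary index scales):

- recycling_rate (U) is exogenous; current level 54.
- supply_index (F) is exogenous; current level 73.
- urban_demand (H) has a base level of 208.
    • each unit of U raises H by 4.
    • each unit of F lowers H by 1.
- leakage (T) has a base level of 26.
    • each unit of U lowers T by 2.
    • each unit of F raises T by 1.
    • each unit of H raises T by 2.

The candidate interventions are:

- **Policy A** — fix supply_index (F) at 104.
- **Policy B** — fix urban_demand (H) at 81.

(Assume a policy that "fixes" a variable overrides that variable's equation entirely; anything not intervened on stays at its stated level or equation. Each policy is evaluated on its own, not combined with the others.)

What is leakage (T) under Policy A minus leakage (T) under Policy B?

Policy A (F := 104):
  U = 54
  F = 104
  H = 208 + 4·54 − 104 = 320
  T = 26 − 2·54 + 104 + 2·320 = 662
Policy B (H := 81):
  U = 54
  F = 73
  H = 81
  T = 26 − 2·54 + 73 + 2·81 = 153
T: 662 − 153 = 509

509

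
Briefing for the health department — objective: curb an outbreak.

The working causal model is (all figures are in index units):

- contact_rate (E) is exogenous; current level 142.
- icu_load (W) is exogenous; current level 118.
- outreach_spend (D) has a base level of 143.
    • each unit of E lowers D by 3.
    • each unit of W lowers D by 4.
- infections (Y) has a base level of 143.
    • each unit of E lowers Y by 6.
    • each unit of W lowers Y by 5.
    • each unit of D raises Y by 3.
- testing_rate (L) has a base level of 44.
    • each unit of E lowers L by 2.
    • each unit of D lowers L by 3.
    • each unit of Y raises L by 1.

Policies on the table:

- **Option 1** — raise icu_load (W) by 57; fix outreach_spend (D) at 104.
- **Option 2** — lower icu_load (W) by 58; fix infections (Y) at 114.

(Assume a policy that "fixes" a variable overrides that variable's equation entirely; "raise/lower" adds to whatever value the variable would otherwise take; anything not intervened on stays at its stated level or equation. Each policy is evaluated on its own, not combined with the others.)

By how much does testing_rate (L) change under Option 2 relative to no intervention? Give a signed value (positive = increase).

2982

Baseline:
  E = 142
  W = 118
  D = 143 − 3·142 − 4·118 = -755
  Y = 143 − 6·142 − 5·118 + 3·(-755) = -3564
  L = 44 − 2·142 − 3·(-755) + (-3564) = -1539
Option 2 (W − 58, Y := 114):
  E = 142
  W = 118 − 58 = 60
  D = 143 − 3·142 − 4·60 = -523
  Y = 114
  L = 44 − 2·142 − 3·(-523) + 114 = 1443
Change in L: 1443 − (-1539) = 2982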